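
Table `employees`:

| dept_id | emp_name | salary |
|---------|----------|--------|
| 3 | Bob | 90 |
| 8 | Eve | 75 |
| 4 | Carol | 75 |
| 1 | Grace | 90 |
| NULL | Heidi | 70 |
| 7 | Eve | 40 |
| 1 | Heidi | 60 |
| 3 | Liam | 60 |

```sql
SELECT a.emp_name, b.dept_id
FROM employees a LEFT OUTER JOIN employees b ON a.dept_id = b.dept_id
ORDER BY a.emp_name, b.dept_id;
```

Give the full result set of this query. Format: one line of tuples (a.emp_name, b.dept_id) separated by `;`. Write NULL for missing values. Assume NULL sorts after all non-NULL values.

LEFT JOIN keeps every row from `employees a`; unmatched rows get NULL for `employees b`'s columns.
Matching on a.dept_id = b.dept_id. A NULL in a compared column never satisfies the condition.
- dept_id=3: 2 matching b row(s), so 2 row(s) emitted.
- dept_id=8: 1 matching b row(s), so 1 row(s) emitted.
- dept_id=4: 1 matching b row(s), so 1 row(s) emitted.
- dept_id=1: 2 matching b row(s), so 2 row(s) emitted.
- dept_id=NULL: no b row matches, row kept with b columns NULL.
- dept_id=7: 1 matching b row(s), so 1 row(s) emitted.
- dept_id=1: 2 matching b row(s), so 2 row(s) emitted.
- dept_id=3: 2 matching b row(s), so 2 row(s) emitted.

(Bob, 3); (Bob, 3); (Carol, 4); (Eve, 7); (Eve, 8); (Grace, 1); (Grace, 1); (Heidi, 1); (Heidi, 1); (Heidi, NULL); (Liam, 3); (Liam, 3)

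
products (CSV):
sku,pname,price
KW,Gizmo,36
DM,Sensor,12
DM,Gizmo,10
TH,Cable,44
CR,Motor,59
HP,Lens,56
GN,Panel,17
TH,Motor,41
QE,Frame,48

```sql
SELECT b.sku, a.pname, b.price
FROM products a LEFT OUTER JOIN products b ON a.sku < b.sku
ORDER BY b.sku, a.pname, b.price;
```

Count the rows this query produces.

36

LEFT JOIN keeps every row from `products a`; unmatched rows get NULL for `products b`'s columns.
Matching on a.sku < b.sku.
- a (sku=KW) pairs with 3 row(s) of b.
- a (sku=DM) pairs with 6 row(s) of b.
- a (sku=DM) pairs with 6 row(s) of b.
- a (sku=TH) has no partner → padded with NULL.
- a (sku=CR) pairs with 8 row(s) of b.
- a (sku=HP) pairs with 4 row(s) of b.
- a (sku=GN) pairs with 5 row(s) of b.
- a (sku=TH) has no partner → padded with NULL.
- a (sku=QE) pairs with 2 row(s) of b.
Total: 34 matched + 2 padded = 36 rows.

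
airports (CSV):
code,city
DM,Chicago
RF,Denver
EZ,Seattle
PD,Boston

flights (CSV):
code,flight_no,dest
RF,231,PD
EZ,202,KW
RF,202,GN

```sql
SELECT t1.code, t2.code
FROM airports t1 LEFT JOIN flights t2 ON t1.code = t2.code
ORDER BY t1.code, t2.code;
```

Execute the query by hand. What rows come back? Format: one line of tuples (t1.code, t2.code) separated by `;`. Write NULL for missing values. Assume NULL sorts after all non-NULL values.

(DM, NULL); (EZ, EZ); (PD, NULL); (RF, RF); (RF, RF)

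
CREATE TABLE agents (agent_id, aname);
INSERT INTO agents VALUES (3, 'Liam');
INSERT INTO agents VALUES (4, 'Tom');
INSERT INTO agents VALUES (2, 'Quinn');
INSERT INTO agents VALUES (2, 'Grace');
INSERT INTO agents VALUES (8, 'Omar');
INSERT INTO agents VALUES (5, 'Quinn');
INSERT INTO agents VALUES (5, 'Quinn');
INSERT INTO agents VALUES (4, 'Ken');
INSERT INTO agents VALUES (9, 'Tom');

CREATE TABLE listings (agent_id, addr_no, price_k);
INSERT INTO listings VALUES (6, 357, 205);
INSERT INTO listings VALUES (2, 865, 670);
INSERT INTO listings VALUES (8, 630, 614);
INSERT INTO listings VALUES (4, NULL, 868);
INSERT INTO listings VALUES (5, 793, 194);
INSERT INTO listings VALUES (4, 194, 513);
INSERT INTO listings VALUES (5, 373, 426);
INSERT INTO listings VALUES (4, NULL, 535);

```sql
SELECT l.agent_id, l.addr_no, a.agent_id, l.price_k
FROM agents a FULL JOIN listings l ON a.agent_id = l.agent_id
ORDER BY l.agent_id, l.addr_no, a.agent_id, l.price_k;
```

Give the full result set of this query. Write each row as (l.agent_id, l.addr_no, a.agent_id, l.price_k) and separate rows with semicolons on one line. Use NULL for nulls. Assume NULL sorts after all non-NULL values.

FULL OUTER JOIN keeps every row from both sides; unmatched rows get NULL for the other side's columns.
Matching on a.agent_id = l.agent_id.
Matched pairs: 13; unmatched a rows kept: 2; unmatched l rows kept: 1.

(2, 865, 2, 670); (2, 865, 2, 670); (4, 194, 4, 513); (4, 194, 4, 513); (4, NULL, 4, 535); (4, NULL, 4, 535); (4, NULL, 4, 868); (4, NULL, 4, 868); (5, 373, 5, 426); (5, 373, 5, 426); (5, 793, 5, 194); (5, 793, 5, 194); (6, 357, NULL, 205); (8, 630, 8, 614); (NULL, NULL, 3, NULL); (NULL, NULL, 9, NULL)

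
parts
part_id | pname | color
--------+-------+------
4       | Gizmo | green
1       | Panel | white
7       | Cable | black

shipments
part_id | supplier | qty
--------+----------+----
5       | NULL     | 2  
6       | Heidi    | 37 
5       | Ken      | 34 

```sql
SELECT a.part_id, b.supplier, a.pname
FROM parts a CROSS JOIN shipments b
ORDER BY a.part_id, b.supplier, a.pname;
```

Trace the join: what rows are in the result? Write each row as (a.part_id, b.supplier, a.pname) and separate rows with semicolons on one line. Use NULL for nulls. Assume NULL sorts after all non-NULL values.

CROSS JOIN pairs every row of `parts` with every row of `shipments`: 3 × 3 = 9 rows.
After projecting and ordering:
a.part_id | b.supplier | a.pname
1 | Heidi | Panel
1 | Ken | Panel
1 | NULL | Panel
4 | Heidi | Gizmo
4 | Ken | Gizmo
4 | NULL | Gizmo
7 | Heidi | Cable
7 | Ken | Cable
7 | NULL | Cable

(1, Heidi, Panel); (1, Ken, Panel); (1, NULL, Panel); (4, Heidi, Gizmo); (4, Ken, Gizmo); (4, NULL, Gizmo); (7, Heidi, Cable); (7, Ken, Cable); (7, NULL, Cable)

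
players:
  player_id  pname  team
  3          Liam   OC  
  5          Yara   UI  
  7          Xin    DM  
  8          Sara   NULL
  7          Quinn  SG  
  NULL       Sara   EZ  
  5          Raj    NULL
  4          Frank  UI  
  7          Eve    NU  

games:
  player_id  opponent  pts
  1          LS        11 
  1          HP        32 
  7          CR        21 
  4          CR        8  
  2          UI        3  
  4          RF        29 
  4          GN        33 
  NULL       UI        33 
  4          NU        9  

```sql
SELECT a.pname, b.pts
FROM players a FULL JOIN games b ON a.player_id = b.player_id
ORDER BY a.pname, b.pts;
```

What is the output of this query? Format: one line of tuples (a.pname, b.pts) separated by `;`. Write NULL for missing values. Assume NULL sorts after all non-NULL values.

(Eve, 21); (Frank, 8); (Frank, 9); (Frank, 29); (Frank, 33); (Liam, NULL); (Quinn, 21); (Raj, NULL); (Sara, NULL); (Sara, NULL); (Xin, 21); (Yara, NULL); (NULL, 3); (NULL, 11); (NULL, 32); (NULL, 33)

FULL OUTER JOIN keeps every row from both sides; unmatched rows get NULL for the other side's columns.
Matching on a.player_id = b.player_id. A NULL in a compared column never satisfies the condition.
- player_id=3: no b row matches, row kept with b columns NULL.
- player_id=5: no b row matches, row kept with b columns NULL.
- player_id=7: 1 matching b row(s), so 1 row(s) emitted.
- player_id=8: no b row matches, row kept with b columns NULL.
- player_id=7: 1 matching b row(s), so 1 row(s) emitted.
- player_id=NULL: no b row matches, row kept with b columns NULL.
- player_id=5: no b row matches, row kept with b columns NULL.
- player_id=4: 4 matching b row(s), so 4 row(s) emitted.
- player_id=7: 1 matching b row(s), so 1 row(s) emitted.
- 4 row(s) from b found no a partner → padded with NULL.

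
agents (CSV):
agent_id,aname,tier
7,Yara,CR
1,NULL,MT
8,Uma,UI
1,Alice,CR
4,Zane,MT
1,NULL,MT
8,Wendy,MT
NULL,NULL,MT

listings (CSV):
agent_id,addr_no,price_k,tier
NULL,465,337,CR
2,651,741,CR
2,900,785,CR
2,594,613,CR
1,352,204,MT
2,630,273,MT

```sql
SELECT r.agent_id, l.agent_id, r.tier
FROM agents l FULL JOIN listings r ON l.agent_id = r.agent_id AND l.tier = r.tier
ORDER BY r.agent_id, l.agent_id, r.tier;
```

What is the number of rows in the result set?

FULL OUTER JOIN keeps every row from both sides; unmatched rows get NULL for the other side's columns.
Matching on l.agent_id = r.agent_id AND l.tier = r.tier. A NULL in a compared column never satisfies the condition.
- l (agent_id=7, tier=CR) has no partner → padded with NULL.
- l (agent_id=1, tier=MT) pairs with 1 row(s) of r.
- l (agent_id=8, tier=UI) has no partner → padded with NULL.
- l (agent_id=1, tier=CR) has no partner → padded with NULL.
- l (agent_id=4, tier=MT) has no partner → padded with NULL.
- l (agent_id=1, tier=MT) pairs with 1 row(s) of r.
- l (agent_id=8, tier=MT) has no partner → padded with NULL.
- l (agent_id=NULL, tier=MT) has no partner → padded with NULL.
- 5 row(s) from r found no l partner → padded with NULL.
Total: 2 matched + 11 padded = 13 rows.

13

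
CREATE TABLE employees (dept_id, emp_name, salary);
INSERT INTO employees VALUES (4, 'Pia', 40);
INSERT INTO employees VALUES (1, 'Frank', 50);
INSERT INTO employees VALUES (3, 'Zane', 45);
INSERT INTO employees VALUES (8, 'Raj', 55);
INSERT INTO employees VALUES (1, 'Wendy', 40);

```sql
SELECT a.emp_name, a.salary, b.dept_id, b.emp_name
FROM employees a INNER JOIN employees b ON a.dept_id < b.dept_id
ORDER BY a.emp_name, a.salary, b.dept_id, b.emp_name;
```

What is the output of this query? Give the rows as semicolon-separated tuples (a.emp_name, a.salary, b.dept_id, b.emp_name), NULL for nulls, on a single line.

(Frank, 50, 3, Zane); (Frank, 50, 4, Pia); (Frank, 50, 8, Raj); (Pia, 40, 8, Raj); (Wendy, 40, 3, Zane); (Wendy, 40, 4, Pia); (Wendy, 40, 8, Raj); (Zane, 45, 4, Pia); (Zane, 45, 8, Raj)

INNER JOIN keeps only pairs where the ON condition holds.
Matching on a.dept_id < b.dept_id.
Matched pairs: 9.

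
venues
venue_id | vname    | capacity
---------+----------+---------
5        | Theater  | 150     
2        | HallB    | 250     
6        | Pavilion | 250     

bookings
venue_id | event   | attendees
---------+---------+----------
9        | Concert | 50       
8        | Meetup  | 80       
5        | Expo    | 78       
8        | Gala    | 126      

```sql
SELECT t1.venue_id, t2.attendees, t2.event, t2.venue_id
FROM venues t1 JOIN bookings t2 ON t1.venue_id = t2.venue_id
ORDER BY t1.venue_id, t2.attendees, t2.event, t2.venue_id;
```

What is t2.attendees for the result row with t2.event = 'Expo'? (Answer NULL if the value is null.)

78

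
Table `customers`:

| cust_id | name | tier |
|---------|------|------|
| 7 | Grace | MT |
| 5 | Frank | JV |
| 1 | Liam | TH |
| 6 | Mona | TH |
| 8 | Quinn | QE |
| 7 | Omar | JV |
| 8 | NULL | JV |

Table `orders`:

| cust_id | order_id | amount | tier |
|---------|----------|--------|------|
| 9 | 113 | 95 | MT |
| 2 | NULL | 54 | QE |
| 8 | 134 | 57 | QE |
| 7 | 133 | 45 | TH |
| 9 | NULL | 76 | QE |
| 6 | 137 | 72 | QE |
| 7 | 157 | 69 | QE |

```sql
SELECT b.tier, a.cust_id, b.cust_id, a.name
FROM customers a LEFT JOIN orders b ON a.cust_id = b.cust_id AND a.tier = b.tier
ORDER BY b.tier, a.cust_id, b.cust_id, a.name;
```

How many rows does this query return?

7

LEFT JOIN keeps every row from `customers`; unmatched rows get NULL for `orders`'s columns.
Matching on a.cust_id = b.cust_id AND a.tier = b.tier.
- a[0] cust_id=7, tier=MT → no match; kept with NULLs on the b side.
- a[1] cust_id=5, tier=JV → no match; kept with NULLs on the b side.
- a[2] cust_id=1, tier=TH → no match; kept with NULLs on the b side.
- a[3] cust_id=6, tier=TH → no match; kept with NULLs on the b side.
- a[4] cust_id=8, tier=QE → 1 match(es) in b → 1 row(s).
- a[5] cust_id=7, tier=JV → no match; kept with NULLs on the b side.
- a[6] cust_id=8, tier=JV → no match; kept with NULLs on the b side.
Total: 1 matched + 6 padded = 7 rows.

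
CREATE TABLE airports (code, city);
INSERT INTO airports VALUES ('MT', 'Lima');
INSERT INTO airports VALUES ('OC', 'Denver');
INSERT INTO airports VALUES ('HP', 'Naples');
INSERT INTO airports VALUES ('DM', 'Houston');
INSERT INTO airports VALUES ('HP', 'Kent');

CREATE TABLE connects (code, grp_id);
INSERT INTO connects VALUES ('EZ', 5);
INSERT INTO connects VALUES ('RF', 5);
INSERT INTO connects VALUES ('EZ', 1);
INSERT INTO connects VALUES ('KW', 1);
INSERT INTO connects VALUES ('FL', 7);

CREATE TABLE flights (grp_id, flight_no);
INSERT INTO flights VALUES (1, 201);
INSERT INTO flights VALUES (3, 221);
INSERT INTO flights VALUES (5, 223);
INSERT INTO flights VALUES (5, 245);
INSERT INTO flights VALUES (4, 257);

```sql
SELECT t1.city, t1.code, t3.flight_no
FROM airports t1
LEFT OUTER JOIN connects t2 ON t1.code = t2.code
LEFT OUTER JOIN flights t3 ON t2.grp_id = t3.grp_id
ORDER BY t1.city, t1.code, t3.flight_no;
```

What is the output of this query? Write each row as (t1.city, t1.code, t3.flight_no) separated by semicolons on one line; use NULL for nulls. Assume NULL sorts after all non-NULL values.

(Denver, OC, NULL); (Houston, DM, NULL); (Kent, HP, NULL); (Lima, MT, NULL); (Naples, HP, NULL)

Evaluate left to right. First `airports t1 LEFT JOIN connects t2` on code: 5 row(s).
Then LEFT JOIN `flights t3` on grp_id: each of those 5 rows is kept; rows whose t2.grp_id has no match in t3 get NULL for t3's columns.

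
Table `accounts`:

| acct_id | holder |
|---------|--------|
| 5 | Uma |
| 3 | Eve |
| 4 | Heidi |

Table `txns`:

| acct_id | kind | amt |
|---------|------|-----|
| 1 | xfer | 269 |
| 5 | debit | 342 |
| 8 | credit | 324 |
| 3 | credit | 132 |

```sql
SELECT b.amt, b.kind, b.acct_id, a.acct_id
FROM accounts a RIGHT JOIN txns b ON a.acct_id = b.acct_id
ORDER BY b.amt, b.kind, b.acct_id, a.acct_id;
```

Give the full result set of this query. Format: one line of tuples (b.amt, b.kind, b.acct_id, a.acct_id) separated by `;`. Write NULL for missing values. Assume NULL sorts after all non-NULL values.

(132, credit, 3, 3); (269, xfer, 1, NULL); (324, credit, 8, NULL); (342, debit, 5, 5)

RIGHT JOIN keeps every row from `txns`; unmatched rows get NULL for `accounts`'s columns.
Matching on a.acct_id = b.acct_id.
- a[0] acct_id=5 → 1 match(es) in b → 1 row(s).
- a[1] acct_id=3 → 1 match(es) in b → 1 row(s).
- a[2] acct_id=4 → no match.
- 2 row(s) from b found no a partner → padded with NULL.
After projecting and ordering:
b.amt | b.kind | b.acct_id | a.acct_id
132 | credit | 3 | 3
269 | xfer | 1 | NULL
324 | credit | 8 | NULL
342 | debit | 5 | 5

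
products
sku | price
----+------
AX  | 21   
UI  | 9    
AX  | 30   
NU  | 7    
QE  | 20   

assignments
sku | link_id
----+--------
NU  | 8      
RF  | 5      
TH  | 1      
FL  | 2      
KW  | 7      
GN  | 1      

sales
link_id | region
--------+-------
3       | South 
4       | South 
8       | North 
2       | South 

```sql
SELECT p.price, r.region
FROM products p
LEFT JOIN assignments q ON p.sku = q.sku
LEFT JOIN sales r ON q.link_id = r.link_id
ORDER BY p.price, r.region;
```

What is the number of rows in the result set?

5

Step 1 — p LEFT JOIN q on sku → 5 row(s).
Then LEFT JOIN `sales r` on link_id: each of those 5 rows is kept; rows whose q.link_id has no match in r get NULL for r's columns.
Result: 5 row(s).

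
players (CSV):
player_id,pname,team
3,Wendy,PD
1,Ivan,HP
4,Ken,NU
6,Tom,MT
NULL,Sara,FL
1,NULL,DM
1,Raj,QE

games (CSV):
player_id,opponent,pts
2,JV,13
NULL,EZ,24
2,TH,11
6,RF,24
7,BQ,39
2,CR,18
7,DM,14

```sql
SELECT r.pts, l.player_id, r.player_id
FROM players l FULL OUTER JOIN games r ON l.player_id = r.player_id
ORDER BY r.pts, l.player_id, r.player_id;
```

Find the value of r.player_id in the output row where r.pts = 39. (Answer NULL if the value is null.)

FULL OUTER JOIN keeps every row from both sides; unmatched rows get NULL for the other side's columns.
Matching on l.player_id = r.player_id. A NULL in a compared column never satisfies the condition.
Matched pairs: 1; unmatched l rows kept: 6; unmatched r rows kept: 6.

7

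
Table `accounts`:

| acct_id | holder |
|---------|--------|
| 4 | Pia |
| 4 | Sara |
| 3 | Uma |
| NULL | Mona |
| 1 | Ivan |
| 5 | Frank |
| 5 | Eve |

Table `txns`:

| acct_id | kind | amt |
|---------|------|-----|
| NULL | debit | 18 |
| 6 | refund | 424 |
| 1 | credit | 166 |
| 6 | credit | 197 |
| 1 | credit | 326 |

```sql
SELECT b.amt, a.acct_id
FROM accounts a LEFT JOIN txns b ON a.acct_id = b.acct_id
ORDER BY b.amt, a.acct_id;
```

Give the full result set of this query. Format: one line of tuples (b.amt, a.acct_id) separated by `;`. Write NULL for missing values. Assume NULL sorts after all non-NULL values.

(166, 1); (326, 1); (NULL, 3); (NULL, 4); (NULL, 4); (NULL, 5); (NULL, 5); (NULL, NULL)

LEFT JOIN keeps every row from `accounts`; unmatched rows get NULL for `txns`'s columns.
Matching on a.acct_id = b.acct_id. A NULL in a compared column never satisfies the condition.
- acct_id=4: no b row matches, row kept with b columns NULL.
- acct_id=4: no b row matches, row kept with b columns NULL.
- acct_id=3: no b row matches, row kept with b columns NULL.
- acct_id=NULL: no b row matches, row kept with b columns NULL.
- acct_id=1: 2 matching b row(s), so 2 row(s) emitted.
- acct_id=5: no b row matches, row kept with b columns NULL.
- acct_id=5: no b row matches, row kept with b columns NULL.
After projecting and ordering:
b.amt | a.acct_id
166 | 1
326 | 1
NULL | 3
NULL | 4
NULL | 4
NULL | 5
NULL | 5
NULL | NULL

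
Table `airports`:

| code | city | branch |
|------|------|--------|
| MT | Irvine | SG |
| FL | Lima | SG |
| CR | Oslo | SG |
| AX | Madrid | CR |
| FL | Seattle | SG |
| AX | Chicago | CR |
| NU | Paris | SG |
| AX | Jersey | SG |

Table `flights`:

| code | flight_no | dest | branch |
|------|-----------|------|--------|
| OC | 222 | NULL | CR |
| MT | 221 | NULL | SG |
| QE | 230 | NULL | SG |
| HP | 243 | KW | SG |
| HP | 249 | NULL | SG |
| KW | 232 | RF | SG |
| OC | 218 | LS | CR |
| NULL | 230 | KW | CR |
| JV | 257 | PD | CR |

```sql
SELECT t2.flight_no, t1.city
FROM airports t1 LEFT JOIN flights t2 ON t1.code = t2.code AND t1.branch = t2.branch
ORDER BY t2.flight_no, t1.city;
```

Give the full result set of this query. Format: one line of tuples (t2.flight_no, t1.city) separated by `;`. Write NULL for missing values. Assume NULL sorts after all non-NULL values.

LEFT JOIN keeps every row from `airports`; unmatched rows get NULL for `flights`'s columns.
Matching on t1.code = t2.code AND t1.branch = t2.branch. A NULL in a compared column never satisfies the condition.
Matched pairs: 1; unmatched t1 rows kept: 7.

(221, Irvine); (NULL, Chicago); (NULL, Jersey); (NULL, Lima); (NULL, Madrid); (NULL, Oslo); (NULL, Paris); (NULL, Seattle)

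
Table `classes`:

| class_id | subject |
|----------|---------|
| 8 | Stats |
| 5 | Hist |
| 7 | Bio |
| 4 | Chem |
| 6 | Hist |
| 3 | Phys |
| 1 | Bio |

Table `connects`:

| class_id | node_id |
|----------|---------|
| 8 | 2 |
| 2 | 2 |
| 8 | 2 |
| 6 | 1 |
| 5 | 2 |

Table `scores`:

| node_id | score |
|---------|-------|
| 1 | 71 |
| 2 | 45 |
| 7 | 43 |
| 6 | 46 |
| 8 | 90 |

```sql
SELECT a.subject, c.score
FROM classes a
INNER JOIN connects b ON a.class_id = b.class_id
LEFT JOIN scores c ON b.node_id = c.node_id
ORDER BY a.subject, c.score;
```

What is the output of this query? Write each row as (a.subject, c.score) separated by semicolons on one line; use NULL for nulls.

Evaluate left to right. First `classes a INNER JOIN connects b` on class_id: 4 row(s).
Then LEFT JOIN `scores c` on node_id: each of those 4 rows is kept; rows whose b.node_id has no match in c get NULL for c's columns.

(Hist, 45); (Hist, 71); (Stats, 45); (Stats, 45)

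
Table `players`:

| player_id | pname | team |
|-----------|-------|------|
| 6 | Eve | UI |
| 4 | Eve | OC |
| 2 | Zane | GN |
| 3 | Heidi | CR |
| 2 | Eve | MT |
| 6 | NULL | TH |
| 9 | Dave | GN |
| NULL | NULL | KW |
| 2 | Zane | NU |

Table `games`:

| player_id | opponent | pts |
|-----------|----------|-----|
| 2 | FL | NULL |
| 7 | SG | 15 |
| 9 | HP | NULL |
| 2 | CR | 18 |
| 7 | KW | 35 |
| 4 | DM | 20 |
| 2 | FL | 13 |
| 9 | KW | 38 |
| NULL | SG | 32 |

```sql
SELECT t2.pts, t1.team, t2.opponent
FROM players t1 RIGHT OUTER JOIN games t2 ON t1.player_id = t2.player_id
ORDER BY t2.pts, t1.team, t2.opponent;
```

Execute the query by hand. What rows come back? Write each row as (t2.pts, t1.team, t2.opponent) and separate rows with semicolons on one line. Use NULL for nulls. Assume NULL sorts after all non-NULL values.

(13, GN, FL); (13, MT, FL); (13, NU, FL); (15, NULL, SG); (18, GN, CR); (18, MT, CR); (18, NU, CR); (20, OC, DM); (32, NULL, SG); (35, NULL, KW); (38, GN, KW); (NULL, GN, FL); (NULL, GN, HP); (NULL, MT, FL); (NULL, NU, FL)

RIGHT JOIN keeps every row from `games`; unmatched rows get NULL for `players`'s columns.
Matching on t1.player_id = t2.player_id. A NULL in a compared column never satisfies the condition.
Matched pairs: 12; unmatched t2 rows kept: 3.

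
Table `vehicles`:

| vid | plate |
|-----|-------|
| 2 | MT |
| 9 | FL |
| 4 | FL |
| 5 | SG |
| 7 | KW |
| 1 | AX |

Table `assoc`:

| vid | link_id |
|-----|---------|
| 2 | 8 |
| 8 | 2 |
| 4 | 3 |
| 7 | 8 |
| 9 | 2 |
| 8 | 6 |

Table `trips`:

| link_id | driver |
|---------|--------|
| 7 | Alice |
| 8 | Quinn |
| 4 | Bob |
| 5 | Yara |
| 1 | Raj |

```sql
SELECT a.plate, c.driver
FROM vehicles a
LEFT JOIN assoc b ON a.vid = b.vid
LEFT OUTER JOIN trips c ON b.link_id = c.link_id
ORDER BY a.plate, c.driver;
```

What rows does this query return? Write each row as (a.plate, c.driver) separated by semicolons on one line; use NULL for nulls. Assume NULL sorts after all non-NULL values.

(AX, NULL); (FL, NULL); (FL, NULL); (KW, Quinn); (MT, Quinn); (SG, NULL)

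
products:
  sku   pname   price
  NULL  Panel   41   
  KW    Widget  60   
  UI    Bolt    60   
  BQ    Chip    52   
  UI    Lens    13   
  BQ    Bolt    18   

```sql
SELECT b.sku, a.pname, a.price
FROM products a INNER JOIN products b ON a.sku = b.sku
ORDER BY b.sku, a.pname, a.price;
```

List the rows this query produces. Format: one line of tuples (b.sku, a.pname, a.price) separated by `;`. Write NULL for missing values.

(BQ, Bolt, 18); (BQ, Bolt, 18); (BQ, Chip, 52); (BQ, Chip, 52); (KW, Widget, 60); (UI, Bolt, 60); (UI, Bolt, 60); (UI, Lens, 13); (UI, Lens, 13)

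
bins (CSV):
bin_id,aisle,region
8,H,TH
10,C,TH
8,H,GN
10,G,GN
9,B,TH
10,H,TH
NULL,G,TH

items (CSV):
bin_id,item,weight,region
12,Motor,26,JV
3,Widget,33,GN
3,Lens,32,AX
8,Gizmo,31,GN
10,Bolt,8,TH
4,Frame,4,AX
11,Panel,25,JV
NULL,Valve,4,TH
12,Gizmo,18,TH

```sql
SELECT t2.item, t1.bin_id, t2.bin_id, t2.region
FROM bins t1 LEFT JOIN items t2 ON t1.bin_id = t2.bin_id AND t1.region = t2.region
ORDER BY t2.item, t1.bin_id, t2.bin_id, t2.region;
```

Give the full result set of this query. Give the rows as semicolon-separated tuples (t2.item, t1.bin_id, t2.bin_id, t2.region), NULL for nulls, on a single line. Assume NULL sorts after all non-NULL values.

(Bolt, 10, 10, TH); (Bolt, 10, 10, TH); (Gizmo, 8, 8, GN); (NULL, 8, NULL, NULL); (NULL, 9, NULL, NULL); (NULL, 10, NULL, NULL); (NULL, NULL, NULL, NULL)

LEFT JOIN keeps every row from `bins`; unmatched rows get NULL for `items`'s columns.
Matching on t1.bin_id = t2.bin_id AND t1.region = t2.region. A NULL in a compared column never satisfies the condition.
Matched pairs: 3; unmatched t1 rows kept: 4.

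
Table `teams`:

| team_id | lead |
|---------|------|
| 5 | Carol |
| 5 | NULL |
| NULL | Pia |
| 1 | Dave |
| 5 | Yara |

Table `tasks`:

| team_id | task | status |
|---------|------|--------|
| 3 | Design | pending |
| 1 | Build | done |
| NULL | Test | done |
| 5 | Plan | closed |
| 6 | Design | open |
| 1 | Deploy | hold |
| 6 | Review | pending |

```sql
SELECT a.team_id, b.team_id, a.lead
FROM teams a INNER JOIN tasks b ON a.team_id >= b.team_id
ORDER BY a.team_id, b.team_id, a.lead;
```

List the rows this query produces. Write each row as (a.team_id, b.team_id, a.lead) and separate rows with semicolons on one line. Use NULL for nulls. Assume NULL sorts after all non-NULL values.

(1, 1, Dave); (1, 1, Dave); (5, 1, Carol); (5, 1, Carol); (5, 1, Yara); (5, 1, Yara); (5, 1, NULL); (5, 1, NULL); (5, 3, Carol); (5, 3, Yara); (5, 3, NULL); (5, 5, Carol); (5, 5, Yara); (5, 5, NULL)

INNER JOIN keeps only pairs where the ON condition holds.
Matching on a.team_id >= b.team_id. A NULL in a compared column never satisfies the condition.
- a (team_id=5) pairs with 4 row(s) of b.
- a (team_id=5) pairs with 4 row(s) of b.
- a (team_id=NULL) has no partner → excluded.
- a (team_id=1) pairs with 2 row(s) of b.
- a (team_id=5) pairs with 4 row(s) of b.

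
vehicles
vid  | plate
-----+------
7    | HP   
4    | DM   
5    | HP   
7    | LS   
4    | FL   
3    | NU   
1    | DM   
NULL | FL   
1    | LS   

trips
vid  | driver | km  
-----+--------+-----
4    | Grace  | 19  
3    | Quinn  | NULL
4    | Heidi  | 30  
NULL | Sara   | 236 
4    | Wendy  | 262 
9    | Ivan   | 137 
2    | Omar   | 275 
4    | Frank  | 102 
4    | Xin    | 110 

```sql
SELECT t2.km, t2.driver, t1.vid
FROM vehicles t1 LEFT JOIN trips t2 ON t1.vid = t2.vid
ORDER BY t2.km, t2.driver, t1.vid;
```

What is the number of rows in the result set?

LEFT JOIN keeps every row from `vehicles`; unmatched rows get NULL for `trips`'s columns.
Matching on t1.vid = t2.vid. A NULL in a compared column never satisfies the condition.
- t1[0] vid=7 → no match; kept with NULLs on the t2 side.
- t1[1] vid=4 → 5 match(es) in t2 → 5 row(s).
- t1[2] vid=5 → no match; kept with NULLs on the t2 side.
- t1[3] vid=7 → no match; kept with NULLs on the t2 side.
- t1[4] vid=4 → 5 match(es) in t2 → 5 row(s).
- t1[5] vid=3 → 1 match(es) in t2 → 1 row(s).
- t1[6] vid=1 → no match; kept with NULLs on the t2 side.
- t1[7] vid=NULL → no match; kept with NULLs on the t2 side.
- t1[8] vid=1 → no match; kept with NULLs on the t2 side.
Total: 11 matched + 6 padded = 17 rows.

17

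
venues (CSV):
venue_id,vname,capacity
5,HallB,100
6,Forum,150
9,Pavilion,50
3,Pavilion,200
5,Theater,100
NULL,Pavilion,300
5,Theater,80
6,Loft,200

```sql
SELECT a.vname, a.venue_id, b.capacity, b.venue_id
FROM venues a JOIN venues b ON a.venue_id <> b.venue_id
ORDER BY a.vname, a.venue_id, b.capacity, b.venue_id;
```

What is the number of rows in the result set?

INNER JOIN keeps only pairs where the ON condition holds.
Matching on a.venue_id <> b.venue_id. A NULL in a compared column never satisfies the condition.
- a[0] venue_id=5 → 4 match(es) in b → 4 row(s).
- a[1] venue_id=6 → 5 match(es) in b → 5 row(s).
- a[2] venue_id=9 → 6 match(es) in b → 6 row(s).
- a[3] venue_id=3 → 6 match(es) in b → 6 row(s).
- a[4] venue_id=5 → 4 match(es) in b → 4 row(s).
- a[5] venue_id=NULL → no match; dropped.
- a[6] venue_id=5 → 4 match(es) in b → 4 row(s).
- a[7] venue_id=6 → 5 match(es) in b → 5 row(s).
Total: 34 rows.

34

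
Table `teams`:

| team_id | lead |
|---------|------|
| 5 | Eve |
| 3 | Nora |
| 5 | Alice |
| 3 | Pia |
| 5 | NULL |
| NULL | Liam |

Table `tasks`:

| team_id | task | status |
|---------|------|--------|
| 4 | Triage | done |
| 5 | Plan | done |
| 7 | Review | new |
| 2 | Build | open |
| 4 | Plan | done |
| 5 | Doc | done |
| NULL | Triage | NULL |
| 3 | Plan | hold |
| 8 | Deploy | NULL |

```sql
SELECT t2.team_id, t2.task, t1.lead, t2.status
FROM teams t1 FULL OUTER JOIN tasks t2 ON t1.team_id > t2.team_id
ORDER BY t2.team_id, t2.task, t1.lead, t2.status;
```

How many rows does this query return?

20

FULL OUTER JOIN keeps every row from both sides; unmatched rows get NULL for the other side's columns.
Matching on t1.team_id > t2.team_id. A NULL in a compared column never satisfies the condition.
Matched pairs: 14; unmatched t1 rows kept: 1; unmatched t2 rows kept: 5.
Total: 14 matched + 6 padded = 20 rows.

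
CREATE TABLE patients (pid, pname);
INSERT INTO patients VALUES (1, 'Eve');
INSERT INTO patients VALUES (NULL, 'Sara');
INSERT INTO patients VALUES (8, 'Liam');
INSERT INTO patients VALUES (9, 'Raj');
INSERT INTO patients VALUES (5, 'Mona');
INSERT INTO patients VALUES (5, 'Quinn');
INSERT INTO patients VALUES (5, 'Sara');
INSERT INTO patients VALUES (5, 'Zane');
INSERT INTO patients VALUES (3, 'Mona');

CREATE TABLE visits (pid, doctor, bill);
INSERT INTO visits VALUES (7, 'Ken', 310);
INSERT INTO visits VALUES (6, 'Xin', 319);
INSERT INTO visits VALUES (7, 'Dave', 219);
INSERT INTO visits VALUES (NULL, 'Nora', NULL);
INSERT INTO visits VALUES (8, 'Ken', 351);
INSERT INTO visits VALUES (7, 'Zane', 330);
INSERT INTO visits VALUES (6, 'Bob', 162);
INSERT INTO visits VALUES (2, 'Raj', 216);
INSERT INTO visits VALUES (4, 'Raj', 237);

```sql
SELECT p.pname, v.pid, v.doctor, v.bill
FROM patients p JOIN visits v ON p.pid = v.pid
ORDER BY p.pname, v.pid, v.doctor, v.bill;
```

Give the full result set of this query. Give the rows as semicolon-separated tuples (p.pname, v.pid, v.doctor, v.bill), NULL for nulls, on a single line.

(Liam, 8, Ken, 351)

INNER JOIN keeps only pairs where the ON condition holds.
Matching on p.pid = v.pid. A NULL in a compared column never satisfies the condition.
Matched pairs: 1.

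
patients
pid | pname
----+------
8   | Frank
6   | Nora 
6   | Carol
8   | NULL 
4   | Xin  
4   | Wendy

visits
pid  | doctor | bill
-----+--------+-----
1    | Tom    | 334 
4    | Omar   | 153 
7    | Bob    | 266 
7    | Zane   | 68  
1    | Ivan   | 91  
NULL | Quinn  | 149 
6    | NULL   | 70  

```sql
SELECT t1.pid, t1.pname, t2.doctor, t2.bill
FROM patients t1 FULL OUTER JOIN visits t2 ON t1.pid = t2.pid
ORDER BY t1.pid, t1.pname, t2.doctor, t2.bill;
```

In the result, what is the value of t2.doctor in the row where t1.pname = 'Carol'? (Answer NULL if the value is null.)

NULL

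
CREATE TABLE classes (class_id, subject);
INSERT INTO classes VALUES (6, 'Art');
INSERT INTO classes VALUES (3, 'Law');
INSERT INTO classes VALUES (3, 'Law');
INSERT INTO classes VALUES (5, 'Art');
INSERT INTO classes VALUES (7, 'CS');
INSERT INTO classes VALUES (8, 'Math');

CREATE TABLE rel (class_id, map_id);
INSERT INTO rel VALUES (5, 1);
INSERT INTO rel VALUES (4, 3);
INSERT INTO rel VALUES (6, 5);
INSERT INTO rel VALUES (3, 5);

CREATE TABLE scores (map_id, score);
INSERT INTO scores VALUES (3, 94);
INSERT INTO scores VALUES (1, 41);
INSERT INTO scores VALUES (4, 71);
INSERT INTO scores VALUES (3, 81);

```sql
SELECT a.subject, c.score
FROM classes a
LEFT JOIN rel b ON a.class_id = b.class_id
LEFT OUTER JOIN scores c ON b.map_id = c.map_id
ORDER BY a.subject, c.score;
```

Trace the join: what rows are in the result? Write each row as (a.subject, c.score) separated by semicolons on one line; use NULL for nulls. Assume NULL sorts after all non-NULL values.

(Art, 41); (Art, NULL); (CS, NULL); (Law, NULL); (Law, NULL); (Math, NULL)

Step 1 — a LEFT JOIN b on class_id → 6 row(s).
Then LEFT JOIN `scores c` on map_id: each of those 6 rows is kept; rows whose b.map_id has no match in c get NULL for c's columns.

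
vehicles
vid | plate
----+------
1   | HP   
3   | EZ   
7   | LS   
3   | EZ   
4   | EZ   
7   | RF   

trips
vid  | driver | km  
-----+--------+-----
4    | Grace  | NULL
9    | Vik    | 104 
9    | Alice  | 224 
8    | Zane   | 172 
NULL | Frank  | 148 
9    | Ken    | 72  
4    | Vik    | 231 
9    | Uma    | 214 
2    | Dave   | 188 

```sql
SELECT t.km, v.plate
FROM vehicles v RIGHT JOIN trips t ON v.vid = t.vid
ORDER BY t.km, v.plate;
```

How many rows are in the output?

RIGHT JOIN keeps every row from `trips`; unmatched rows get NULL for `vehicles`'s columns.
Matching on v.vid = t.vid. A NULL in a compared column never satisfies the condition.
- vid=1: no matching t row.
- vid=3: no matching t row.
- vid=7: no matching t row.
- vid=3: no matching t row.
- vid=4: 2 matching t row(s), so 2 row(s) emitted.
- vid=7: no matching t row.
- 7 t row(s) had no v match → kept, v columns NULL.
Total: 2 matched + 7 padded = 9 rows.

9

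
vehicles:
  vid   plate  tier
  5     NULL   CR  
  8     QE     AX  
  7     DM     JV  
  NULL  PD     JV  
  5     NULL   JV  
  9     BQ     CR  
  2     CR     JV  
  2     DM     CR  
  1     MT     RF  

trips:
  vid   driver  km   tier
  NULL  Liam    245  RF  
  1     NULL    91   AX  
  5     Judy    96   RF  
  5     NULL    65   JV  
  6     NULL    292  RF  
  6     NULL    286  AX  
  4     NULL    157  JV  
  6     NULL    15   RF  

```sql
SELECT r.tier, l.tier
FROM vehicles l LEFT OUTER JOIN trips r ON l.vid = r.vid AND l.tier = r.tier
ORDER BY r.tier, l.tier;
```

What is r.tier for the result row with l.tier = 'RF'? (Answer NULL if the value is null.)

NULL

LEFT JOIN keeps every row from `vehicles`; unmatched rows get NULL for `trips`'s columns.
Matching on l.vid = r.vid AND l.tier = r.tier. A NULL in a compared column never satisfies the condition.
- vid=5, tier=CR: no r row matches, row kept with r columns NULL.
- vid=8, tier=AX: no r row matches, row kept with r columns NULL.
- vid=7, tier=JV: no r row matches, row kept with r columns NULL.
- vid=NULL, tier=JV: no r row matches, row kept with r columns NULL.
- vid=5, tier=JV: 1 matching r row(s), so 1 row(s) emitted.
- vid=9, tier=CR: no r row matches, row kept with r columns NULL.
- vid=2, tier=JV: no r row matches, row kept with r columns NULL.
- vid=2, tier=CR: no r row matches, row kept with r columns NULL.
- vid=1, tier=RF: no r row matches, row kept with r columns NULL.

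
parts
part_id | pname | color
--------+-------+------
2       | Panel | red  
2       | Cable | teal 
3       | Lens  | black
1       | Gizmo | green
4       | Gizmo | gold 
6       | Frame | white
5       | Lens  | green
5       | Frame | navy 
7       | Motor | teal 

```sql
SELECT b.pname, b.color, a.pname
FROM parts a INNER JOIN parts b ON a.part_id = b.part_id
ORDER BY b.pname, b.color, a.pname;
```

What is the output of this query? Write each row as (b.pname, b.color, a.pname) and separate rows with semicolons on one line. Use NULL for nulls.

(Cable, teal, Cable); (Cable, teal, Panel); (Frame, navy, Frame); (Frame, navy, Lens); (Frame, white, Frame); (Gizmo, gold, Gizmo); (Gizmo, green, Gizmo); (Lens, black, Lens); (Lens, green, Frame); (Lens, green, Lens); (Motor, teal, Motor); (Panel, red, Cable); (Panel, red, Panel)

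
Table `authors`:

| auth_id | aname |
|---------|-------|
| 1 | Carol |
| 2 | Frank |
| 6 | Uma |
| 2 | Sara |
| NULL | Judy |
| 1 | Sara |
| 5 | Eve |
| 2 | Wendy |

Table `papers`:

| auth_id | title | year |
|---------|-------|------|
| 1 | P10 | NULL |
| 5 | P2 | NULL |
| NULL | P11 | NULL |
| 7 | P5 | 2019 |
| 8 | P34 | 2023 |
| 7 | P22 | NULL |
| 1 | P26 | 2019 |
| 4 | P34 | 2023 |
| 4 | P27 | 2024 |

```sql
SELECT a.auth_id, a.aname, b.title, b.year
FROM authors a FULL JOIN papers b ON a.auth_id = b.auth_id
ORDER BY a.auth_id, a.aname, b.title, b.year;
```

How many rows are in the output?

16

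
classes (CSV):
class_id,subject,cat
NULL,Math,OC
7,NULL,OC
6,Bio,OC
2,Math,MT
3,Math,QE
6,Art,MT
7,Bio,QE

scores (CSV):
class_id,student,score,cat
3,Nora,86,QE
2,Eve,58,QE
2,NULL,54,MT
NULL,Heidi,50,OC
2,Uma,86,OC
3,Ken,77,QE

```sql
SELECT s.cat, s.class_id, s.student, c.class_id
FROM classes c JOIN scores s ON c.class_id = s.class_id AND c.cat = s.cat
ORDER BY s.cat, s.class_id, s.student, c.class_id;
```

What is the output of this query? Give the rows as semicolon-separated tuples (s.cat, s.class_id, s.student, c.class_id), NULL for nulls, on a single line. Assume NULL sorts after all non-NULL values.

(MT, 2, NULL, 2); (QE, 3, Ken, 3); (QE, 3, Nora, 3)

INNER JOIN keeps only pairs where the ON condition holds.
Matching on c.class_id = s.class_id AND c.cat = s.cat. A NULL in a compared column never satisfies the condition.
- c (class_id=NULL, cat=OC) has no partner → excluded.
- c (class_id=7, cat=OC) has no partner → excluded.
- c (class_id=6, cat=OC) has no partner → excluded.
- c (class_id=2, cat=MT) pairs with 1 row(s) of s.
- c (class_id=3, cat=QE) pairs with 2 row(s) of s.
- c (class_id=6, cat=MT) has no partner → excluded.
- c (class_id=7, cat=QE) has no partner → excluded.
After projecting and ordering:
s.cat | s.class_id | s.student | c.class_id
MT | 2 | NULL | 2
QE | 3 | Ken | 3
QE | 3 | Nora | 3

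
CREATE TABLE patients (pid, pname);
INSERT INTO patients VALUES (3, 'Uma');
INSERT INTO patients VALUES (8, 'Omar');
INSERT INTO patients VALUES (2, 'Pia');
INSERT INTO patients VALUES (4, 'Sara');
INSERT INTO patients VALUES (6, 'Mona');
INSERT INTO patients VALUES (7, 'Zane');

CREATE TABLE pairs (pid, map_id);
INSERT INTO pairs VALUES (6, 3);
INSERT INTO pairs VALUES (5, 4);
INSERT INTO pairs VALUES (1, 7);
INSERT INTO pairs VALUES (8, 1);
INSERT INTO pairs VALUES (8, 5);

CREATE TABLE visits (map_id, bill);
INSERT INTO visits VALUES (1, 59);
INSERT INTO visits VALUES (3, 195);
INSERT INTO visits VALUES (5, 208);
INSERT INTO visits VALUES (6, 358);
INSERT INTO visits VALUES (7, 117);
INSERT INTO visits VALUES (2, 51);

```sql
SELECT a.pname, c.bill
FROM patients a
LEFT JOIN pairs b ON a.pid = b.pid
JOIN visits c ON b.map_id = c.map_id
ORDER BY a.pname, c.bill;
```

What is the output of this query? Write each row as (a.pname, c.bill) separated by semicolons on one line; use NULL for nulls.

Evaluate left to right. First `patients a LEFT JOIN pairs b` on pid: 7 row(s).
Then INNER JOIN `visits c` on map_id: keep only rows whose b.map_id appears in c.

(Mona, 195); (Omar, 59); (Omar, 208)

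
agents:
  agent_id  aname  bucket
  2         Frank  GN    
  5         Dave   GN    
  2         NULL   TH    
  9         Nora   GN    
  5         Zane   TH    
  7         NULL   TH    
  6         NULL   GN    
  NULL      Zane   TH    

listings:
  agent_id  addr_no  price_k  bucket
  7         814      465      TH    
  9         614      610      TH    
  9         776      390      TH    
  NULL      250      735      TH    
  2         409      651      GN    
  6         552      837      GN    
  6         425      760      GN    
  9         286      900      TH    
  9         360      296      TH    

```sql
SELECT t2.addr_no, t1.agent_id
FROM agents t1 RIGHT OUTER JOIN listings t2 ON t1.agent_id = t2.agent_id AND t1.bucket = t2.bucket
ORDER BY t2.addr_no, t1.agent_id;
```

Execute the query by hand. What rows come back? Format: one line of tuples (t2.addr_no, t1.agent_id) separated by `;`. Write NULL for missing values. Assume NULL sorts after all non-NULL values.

RIGHT JOIN keeps every row from `listings`; unmatched rows get NULL for `agents`'s columns.
Matching on t1.agent_id = t2.agent_id AND t1.bucket = t2.bucket. A NULL in a compared column never satisfies the condition.
- t1 (agent_id=2, bucket=GN) pairs with 1 row(s) of t2.
- t1 (agent_id=5, bucket=GN) has no partner in t2.
- t1 (agent_id=2, bucket=TH) has no partner in t2.
- t1 (agent_id=9, bucket=GN) has no partner in t2.
- t1 (agent_id=5, bucket=TH) has no partner in t2.
- t1 (agent_id=7, bucket=TH) pairs with 1 row(s) of t2.
- t1 (agent_id=6, bucket=GN) pairs with 2 row(s) of t2.
- t1 (agent_id=NULL, bucket=TH) has no partner in t2.
- 5 row(s) from t2 found no t1 partner → padded with NULL.
After projecting and ordering:
t2.addr_no | t1.agent_id
250 | NULL
286 | NULL
360 | NULL
409 | 2
425 | 6
552 | 6
614 | NULL
776 | NULL
814 | 7

(250, NULL); (286, NULL); (360, NULL); (409, 2); (425, 6); (552, 6); (614, NULL); (776, NULL); (814, 7)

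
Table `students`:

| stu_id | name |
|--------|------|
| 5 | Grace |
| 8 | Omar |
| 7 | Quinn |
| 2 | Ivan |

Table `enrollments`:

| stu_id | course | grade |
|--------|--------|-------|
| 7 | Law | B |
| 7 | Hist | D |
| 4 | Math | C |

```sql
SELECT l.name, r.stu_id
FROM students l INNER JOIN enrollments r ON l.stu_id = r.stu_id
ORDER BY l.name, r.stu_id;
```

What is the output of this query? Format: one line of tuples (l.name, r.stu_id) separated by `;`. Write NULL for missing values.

(Quinn, 7); (Quinn, 7)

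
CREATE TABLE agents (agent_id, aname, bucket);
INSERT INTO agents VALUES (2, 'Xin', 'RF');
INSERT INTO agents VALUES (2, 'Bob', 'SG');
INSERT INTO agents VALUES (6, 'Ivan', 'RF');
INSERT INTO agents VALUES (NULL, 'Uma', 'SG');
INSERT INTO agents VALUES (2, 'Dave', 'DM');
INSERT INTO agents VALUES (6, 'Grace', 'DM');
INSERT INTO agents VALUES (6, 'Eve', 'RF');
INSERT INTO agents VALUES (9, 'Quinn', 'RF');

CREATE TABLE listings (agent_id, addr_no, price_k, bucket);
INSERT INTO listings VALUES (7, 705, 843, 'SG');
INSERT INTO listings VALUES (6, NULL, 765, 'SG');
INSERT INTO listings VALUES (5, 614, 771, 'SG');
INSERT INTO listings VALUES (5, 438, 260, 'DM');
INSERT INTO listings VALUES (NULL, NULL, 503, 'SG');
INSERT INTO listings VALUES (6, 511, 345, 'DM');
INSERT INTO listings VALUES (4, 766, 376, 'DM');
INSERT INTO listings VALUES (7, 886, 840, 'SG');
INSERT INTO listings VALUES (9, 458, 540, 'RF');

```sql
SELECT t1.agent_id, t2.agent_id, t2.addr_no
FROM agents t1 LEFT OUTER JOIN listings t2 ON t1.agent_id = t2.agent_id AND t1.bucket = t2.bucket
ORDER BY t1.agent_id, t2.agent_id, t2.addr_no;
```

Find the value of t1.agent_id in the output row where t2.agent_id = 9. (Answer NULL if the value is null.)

LEFT JOIN keeps every row from `agents`; unmatched rows get NULL for `listings`'s columns.
Matching on t1.agent_id = t2.agent_id AND t1.bucket = t2.bucket. A NULL in a compared column never satisfies the condition.
- t1 (agent_id=2, bucket=RF) has no partner → padded with NULL.
- t1 (agent_id=2, bucket=SG) has no partner → padded with NULL.
- t1 (agent_id=6, bucket=RF) has no partner → padded with NULL.
- t1 (agent_id=NULL, bucket=SG) has no partner → padded with NULL.
- t1 (agent_id=2, bucket=DM) has no partner → padded with NULL.
- t1 (agent_id=6, bucket=DM) pairs with 1 row(s) of t2.
- t1 (agent_id=6, bucket=RF) has no partner → padded with NULL.
- t1 (agent_id=9, bucket=RF) pairs with 1 row(s) of t2.

9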